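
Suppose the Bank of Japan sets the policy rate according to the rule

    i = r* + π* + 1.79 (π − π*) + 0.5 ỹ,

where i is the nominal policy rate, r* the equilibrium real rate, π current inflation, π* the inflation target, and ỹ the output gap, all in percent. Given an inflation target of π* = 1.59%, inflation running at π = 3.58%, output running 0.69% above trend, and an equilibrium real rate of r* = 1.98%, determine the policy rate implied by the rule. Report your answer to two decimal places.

Output 0.69% above potential → ỹ = 0.69.
i = 1.98 + 1.59 + 1.79 × (3.58 − 1.59) + 0.5 × 0.69
   = 1.98 + 1.59 + 3.5621 + 0.345 = 7.48

7.48%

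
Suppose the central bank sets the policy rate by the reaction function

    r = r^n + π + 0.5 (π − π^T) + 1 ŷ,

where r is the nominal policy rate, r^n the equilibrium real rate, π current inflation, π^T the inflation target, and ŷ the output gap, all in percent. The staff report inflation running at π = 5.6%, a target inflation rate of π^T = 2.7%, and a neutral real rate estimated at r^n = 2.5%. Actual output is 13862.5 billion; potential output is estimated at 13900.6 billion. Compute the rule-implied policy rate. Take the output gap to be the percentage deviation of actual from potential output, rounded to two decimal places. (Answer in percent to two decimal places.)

9.28%

Output gap = 100 × (13862.5 − 13900.6) / 13900.6 = -0.27%.
r = 2.50 + 5.60 + 0.5 × (5.60 − 2.70) + 1 × (-0.27)
   = 2.50 + 5.6 + 1.45 − 0.27 = 9.28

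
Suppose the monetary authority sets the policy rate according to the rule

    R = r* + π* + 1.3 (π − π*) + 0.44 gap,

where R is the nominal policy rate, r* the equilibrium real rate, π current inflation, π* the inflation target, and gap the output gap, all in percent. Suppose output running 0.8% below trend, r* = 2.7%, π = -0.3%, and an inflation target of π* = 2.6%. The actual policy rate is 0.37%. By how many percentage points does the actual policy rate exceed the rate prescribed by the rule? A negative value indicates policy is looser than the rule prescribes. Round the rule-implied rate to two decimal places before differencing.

-0.81 pp

Output 0.8% below potential → gap = -0.8.
R = 2.7 + 2.6 + 1.3 × (-0.3 − 2.6) + 0.44 × (-0.8)
   = 2.7 + 2.6 − 3.77 − 0.352 = 1.18
Deviation = 0.37 − 1.18 = -0.81 pp.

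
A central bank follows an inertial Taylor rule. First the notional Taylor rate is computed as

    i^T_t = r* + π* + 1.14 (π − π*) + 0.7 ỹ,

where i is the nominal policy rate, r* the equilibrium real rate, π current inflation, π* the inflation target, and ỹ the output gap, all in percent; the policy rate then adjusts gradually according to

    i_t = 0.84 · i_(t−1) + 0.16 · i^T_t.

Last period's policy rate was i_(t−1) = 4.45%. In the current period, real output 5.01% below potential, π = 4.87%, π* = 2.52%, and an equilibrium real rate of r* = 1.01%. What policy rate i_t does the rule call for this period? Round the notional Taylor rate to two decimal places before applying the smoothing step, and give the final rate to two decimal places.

Output 5.01% below potential → ỹ = -5.01.
i^T_t = 1.01 + 2.52 + 1.14 × (4.87 − 2.52) + 0.7 × (-5.01)
   = 1.01 + 2.52 + 2.679 − 3.507 = 2.70
i_t = 0.84 × 4.45 + 0.16 × 2.70 = 3.738 + 0.432 = 4.17

4.17%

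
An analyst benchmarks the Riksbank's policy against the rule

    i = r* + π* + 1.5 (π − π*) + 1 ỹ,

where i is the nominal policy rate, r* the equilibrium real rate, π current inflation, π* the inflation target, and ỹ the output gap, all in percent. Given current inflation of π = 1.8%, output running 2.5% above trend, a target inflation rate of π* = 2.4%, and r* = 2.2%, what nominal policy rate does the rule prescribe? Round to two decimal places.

Output 2.5% above potential → ỹ = 2.5.
i = 2.2 + 2.4 + 1.5 × (1.8 − 2.4) + 1 × 2.5
   = 2.2 + 2.4 − 0.9 + 2.5 = 6.20

6.20%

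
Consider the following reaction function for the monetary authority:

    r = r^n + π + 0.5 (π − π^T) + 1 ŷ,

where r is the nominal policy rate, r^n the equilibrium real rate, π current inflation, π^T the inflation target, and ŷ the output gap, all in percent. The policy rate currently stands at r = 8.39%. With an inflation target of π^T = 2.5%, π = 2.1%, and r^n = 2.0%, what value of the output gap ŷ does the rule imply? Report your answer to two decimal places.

1 ŷ = 8.39 − 2.0 − 2.1 − 0.5 × (2.1 − 2.5) = 4.49
ŷ = 4.49 / 1 = 4.49

4.49%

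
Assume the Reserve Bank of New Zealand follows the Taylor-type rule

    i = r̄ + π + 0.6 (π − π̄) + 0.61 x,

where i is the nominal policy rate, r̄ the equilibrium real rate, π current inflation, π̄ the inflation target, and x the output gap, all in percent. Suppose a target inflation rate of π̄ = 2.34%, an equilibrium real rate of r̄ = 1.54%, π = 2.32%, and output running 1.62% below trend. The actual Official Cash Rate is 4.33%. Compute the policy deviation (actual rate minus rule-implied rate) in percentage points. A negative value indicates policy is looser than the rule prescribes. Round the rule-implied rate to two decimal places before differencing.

Output 1.62% below potential → x = -1.62.
i = 1.54 + 2.32 + 0.6 × (2.32 − 2.34) + 0.61 × (-1.62)
   = 1.54 + 2.32 − 0.012 − 0.9882 = 2.86
Deviation = 4.33 − 2.86 = 1.47 pp.

1.47 pp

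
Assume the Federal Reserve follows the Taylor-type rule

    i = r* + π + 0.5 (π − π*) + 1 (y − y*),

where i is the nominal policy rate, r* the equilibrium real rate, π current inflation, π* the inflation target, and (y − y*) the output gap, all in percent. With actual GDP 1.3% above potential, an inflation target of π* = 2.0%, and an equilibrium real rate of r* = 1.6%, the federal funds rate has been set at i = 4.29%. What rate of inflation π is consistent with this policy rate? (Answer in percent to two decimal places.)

Output 1.3% above potential → (y − y*) = 1.3.
Collecting π: i = r* + (1 + 0.5) π − 0.5 π* + 1 (y − y*)
1.5 π = 4.29 − 1.6 + 0.5 × 2.0 − 1 × 1.3 = 2.39
π = 2.39 / 1.5 = 1.59

1.59%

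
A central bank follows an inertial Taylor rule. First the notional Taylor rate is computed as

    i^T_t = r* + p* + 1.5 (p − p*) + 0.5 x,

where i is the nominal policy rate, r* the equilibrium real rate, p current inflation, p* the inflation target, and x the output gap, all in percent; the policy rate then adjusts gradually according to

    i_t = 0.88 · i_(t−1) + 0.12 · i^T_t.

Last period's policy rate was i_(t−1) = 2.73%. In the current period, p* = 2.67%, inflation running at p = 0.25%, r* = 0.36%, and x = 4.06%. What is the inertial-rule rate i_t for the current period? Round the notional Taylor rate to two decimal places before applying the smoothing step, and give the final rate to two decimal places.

2.57%

i^T_t = 0.36 + 2.67 + 1.5 × (0.25 − 2.67) + 0.5 × 4.06
   = 0.36 + 2.67 − 3.63 + 2.03 = 1.43
i_t = 0.88 × 2.73 + 0.12 × 1.43 = 2.4024 + 0.1716 = 2.57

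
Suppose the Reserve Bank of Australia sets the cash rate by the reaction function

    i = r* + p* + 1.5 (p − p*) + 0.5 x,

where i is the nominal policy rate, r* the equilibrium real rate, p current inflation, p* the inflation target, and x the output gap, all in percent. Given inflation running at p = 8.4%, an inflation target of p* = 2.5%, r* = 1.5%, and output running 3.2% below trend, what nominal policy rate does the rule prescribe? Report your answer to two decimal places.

Output 3.2% below potential → x = -3.2.
i = 1.5 + 2.5 + 1.5 × (8.4 − 2.5) + 0.5 × (-3.2)
   = 1.5 + 2.5 + 8.85 − 1.6 = 11.25

11.25%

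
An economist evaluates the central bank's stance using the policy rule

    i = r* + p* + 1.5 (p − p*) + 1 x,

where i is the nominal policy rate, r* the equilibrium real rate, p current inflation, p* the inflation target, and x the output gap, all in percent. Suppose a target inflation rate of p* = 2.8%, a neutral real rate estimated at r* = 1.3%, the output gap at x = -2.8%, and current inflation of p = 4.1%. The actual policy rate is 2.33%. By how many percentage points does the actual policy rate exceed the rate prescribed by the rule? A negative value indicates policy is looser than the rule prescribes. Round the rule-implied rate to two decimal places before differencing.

-0.92 pp

i = 1.3 + 2.8 + 1.5 × (4.1 − 2.8) + 1 × (-2.8)
   = 1.3 + 2.8 + 1.95 − 2.8 = 3.25
Deviation = 2.33 − 3.25 = -0.92 pp.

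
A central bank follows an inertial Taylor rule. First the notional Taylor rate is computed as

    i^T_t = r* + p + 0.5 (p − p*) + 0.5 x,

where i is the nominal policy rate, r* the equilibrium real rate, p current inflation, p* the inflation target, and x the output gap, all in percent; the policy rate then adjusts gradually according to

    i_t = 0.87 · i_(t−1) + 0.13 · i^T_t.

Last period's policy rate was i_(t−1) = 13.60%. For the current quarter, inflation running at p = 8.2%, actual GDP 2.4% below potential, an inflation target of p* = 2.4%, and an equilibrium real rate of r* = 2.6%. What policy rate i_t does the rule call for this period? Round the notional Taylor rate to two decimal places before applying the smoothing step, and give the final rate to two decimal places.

Output 2.4% below potential → x = -2.4.
i^T_t = 2.6 + 8.2 + 0.5 × (8.2 − 2.4) + 0.5 × (-2.4)
   = 2.6 + 8.2 + 2.9 − 1.2 = 12.50
i_t = 0.87 × 13.60 + 0.13 × 12.50 = 11.832 + 1.625 = 13.46

13.46%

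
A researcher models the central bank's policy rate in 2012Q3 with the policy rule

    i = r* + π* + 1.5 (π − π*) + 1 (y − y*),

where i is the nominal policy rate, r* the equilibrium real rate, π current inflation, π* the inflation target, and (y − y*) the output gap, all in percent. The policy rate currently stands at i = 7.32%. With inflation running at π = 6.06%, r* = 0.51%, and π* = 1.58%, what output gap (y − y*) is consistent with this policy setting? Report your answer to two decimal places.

-1.49%

1 (y − y*) = 7.32 − 0.51 − 1.58 − 1.5 × (6.06 − 1.58) = -1.49
(y − y*) = -1.49 / 1 = -1.49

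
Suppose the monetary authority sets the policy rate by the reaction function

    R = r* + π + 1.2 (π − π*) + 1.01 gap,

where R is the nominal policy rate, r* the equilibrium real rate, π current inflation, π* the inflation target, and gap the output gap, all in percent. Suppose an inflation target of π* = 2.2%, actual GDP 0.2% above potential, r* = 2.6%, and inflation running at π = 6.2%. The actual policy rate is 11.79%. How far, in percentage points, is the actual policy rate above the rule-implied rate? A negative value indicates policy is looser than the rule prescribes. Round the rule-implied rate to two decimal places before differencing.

Output 0.2% above potential → gap = 0.2.
R = 2.6 + 6.2 + 1.2 × (6.2 − 2.2) + 1.01 × 0.2
   = 2.6 + 6.2 + 4.8 + 0.202 = 13.80
Deviation = 11.79 − 13.80 = -2.01 pp.

-2.01 pp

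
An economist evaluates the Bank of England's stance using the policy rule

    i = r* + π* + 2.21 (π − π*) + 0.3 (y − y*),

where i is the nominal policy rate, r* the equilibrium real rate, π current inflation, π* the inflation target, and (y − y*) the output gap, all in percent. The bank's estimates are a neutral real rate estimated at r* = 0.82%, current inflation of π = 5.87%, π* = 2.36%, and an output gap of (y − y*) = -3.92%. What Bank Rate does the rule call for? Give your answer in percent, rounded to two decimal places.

9.76%

i = 0.82 + 2.36 + 2.21 × (5.87 − 2.36) + 0.3 × (-3.92)
   = 0.82 + 2.36 + 7.7571 − 1.176 = 9.76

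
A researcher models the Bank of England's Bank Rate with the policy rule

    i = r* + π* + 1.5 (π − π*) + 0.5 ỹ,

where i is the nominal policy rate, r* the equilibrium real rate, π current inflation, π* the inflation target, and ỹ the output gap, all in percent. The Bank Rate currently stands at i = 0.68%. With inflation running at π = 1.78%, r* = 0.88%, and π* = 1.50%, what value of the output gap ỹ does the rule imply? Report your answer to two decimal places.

-4.24%

0.5 ỹ = 0.68 − 0.88 − 1.50 − 1.5 × (1.78 − 1.50) = -2.12
ỹ = -2.12 / 0.5 = -4.24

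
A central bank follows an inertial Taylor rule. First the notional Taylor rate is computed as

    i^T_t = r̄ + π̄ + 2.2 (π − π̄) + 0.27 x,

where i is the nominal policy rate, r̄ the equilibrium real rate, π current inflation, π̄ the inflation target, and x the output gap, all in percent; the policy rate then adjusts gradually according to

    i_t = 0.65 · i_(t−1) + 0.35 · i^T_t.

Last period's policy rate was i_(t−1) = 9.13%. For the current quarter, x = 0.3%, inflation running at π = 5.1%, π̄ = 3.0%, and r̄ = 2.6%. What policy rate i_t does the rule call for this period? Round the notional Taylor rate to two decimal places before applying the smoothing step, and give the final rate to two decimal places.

i^T_t = 2.6 + 3.0 + 2.2 × (5.1 − 3.0) + 0.27 × 0.3
   = 2.6 + 3 + 4.62 + 0.081 = 10.30
i_t = 0.65 × 9.13 + 0.35 × 10.30 = 5.9345 + 3.605 = 9.54

9.54%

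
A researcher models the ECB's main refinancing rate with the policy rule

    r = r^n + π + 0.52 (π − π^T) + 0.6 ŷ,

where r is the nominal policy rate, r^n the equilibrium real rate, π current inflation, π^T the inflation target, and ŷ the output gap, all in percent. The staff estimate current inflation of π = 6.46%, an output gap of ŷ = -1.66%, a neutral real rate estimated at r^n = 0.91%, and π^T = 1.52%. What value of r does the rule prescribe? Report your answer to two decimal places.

r = 0.91 + 6.46 + 0.52 × (6.46 − 1.52) + 0.6 × (-1.66)
   = 0.91 + 6.46 + 2.5688 − 0.996 = 8.94

8.94%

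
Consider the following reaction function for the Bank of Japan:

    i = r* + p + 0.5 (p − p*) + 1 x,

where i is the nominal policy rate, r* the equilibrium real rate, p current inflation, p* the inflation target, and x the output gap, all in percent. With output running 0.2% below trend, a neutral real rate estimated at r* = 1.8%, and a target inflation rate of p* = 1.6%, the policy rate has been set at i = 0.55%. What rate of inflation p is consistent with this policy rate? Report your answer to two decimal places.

-0.17%

Output 0.2% below potential → x = -0.2.
Collecting p: i = r* + (1 + 0.5) p − 0.5 p* + 1 x
1.5 p = 0.55 − 1.8 + 0.5 × 1.6 − 1 × (-0.2) = -0.25
p = -0.25 / 1.5 = -0.17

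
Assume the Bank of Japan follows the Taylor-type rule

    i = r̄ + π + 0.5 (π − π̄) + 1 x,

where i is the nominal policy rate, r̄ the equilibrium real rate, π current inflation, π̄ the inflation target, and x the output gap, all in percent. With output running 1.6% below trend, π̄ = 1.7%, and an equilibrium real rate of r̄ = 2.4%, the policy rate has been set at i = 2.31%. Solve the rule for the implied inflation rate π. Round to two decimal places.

Output 1.6% below potential → x = -1.6.
Collecting π: i = r̄ + (1 + 0.5) π − 0.5 π̄ + 1 x
1.5 π = 2.31 − 2.4 + 0.5 × 1.7 − 1 × (-1.6) = 2.36
π = 2.36 / 1.5 = 1.57

1.57%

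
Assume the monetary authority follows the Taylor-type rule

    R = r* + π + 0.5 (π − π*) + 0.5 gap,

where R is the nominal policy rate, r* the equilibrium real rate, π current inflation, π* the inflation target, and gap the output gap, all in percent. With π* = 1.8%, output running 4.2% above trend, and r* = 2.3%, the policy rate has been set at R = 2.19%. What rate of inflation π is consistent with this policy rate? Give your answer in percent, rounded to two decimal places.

Output 4.2% above potential → gap = 4.2.
Collecting π: R = r* + (1 + 0.5) π − 0.5 π* + 0.5 gap
1.5 π = 2.19 − 2.3 + 0.5 × 1.8 − 0.5 × 4.2 = -1.31
π = -1.31 / 1.5 = -0.87

-0.87%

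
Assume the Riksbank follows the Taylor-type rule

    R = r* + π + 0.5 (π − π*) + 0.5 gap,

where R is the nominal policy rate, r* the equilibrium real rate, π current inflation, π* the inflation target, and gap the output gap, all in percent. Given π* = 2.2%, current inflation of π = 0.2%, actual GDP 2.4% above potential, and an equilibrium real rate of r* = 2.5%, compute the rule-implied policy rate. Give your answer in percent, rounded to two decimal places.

Output 2.4% above potential → gap = 2.4.
R = 2.5 + 0.2 + 0.5 × (0.2 − 2.2) + 0.5 × 2.4
   = 2.5 + 0.2 − 1 + 1.2 = 2.90

2.90%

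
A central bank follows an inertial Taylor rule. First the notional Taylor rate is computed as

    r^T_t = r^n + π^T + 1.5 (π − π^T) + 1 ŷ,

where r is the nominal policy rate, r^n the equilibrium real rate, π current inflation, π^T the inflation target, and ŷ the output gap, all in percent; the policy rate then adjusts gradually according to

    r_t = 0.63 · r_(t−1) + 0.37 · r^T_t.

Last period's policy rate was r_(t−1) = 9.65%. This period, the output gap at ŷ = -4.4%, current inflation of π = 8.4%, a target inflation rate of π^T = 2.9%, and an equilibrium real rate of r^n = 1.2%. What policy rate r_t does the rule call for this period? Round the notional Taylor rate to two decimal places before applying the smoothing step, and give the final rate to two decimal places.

9.02%

r^T_t = 1.2 + 2.9 + 1.5 × (8.4 − 2.9) + 1 × (-4.4)
   = 1.2 + 2.9 + 8.25 − 4.4 = 7.95
r_t = 0.63 × 9.65 + 0.37 × 7.95 = 6.0795 + 2.9415 = 9.02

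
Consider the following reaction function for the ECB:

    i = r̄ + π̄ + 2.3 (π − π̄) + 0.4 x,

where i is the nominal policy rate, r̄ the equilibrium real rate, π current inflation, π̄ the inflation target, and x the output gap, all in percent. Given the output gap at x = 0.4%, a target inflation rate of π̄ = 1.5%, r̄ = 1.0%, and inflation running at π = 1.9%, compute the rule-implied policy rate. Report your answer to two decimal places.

i = 1.0 + 1.5 + 2.3 × (1.9 − 1.5) + 0.4 × 0.4
   = 1.0 + 1.5 + 0.92 + 0.16 = 3.58

3.58%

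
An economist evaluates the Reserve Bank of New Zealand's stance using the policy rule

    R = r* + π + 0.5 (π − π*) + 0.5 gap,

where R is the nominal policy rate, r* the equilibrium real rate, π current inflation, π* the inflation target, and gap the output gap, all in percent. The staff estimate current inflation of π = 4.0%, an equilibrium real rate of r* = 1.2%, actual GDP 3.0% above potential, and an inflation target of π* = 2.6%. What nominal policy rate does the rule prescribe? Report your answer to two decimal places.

Output 3.0% above potential → gap = 3.0.
R = 1.2 + 4.0 + 0.5 × (4.0 − 2.6) + 0.5 × 3.0
   = 1.2 + 4 + 0.7 + 1.5 = 7.40

7.40%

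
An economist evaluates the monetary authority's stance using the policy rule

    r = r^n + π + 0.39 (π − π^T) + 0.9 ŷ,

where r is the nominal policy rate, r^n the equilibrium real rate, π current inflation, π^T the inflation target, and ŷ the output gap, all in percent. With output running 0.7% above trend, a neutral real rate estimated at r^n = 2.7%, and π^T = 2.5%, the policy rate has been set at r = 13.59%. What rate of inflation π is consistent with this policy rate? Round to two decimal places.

Output 0.7% above potential → ŷ = 0.7.
Collecting π: r = r^n + (1 + 0.39) π − 0.39 π^T + 0.9 ŷ
1.39 π = 13.59 − 2.7 + 0.39 × 2.5 − 0.9 × 0.7 = 11.235
π = 11.235 / 1.39 = 8.08

8.08%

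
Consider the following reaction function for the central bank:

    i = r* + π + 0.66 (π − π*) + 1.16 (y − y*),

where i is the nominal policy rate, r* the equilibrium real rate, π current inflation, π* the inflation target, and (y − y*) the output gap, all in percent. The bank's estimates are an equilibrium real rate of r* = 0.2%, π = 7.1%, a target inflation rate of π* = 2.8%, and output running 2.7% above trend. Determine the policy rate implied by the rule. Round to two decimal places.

Output 2.7% above potential → (y − y*) = 2.7.
i = 0.2 + 7.1 + 0.66 × (7.1 − 2.8) + 1.16 × 2.7
   = 0.2 + 7.1 + 2.838 + 3.132 = 13.27

13.27%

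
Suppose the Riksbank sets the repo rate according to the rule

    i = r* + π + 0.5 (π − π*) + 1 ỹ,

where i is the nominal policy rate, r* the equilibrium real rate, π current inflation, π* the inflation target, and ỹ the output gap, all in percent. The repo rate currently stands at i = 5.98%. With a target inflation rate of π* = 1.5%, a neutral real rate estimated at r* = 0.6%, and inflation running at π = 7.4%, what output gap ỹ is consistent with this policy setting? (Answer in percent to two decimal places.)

-4.97%

1 ỹ = 5.98 − 0.6 − 7.4 − 0.5 × (7.4 − 1.5) = -4.97
ỹ = -4.97 / 1 = -4.97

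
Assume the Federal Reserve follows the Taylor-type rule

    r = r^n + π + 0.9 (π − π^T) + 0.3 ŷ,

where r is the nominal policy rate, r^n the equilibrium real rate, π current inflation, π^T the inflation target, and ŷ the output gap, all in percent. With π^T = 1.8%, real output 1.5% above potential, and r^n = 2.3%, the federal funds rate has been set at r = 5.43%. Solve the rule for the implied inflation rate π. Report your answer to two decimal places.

2.26%

Output 1.5% above potential → ŷ = 1.5.
Collecting π: r = r^n + (1 + 0.9) π − 0.9 π^T + 0.3 ŷ
1.9 π = 5.43 − 2.3 + 0.9 × 1.8 − 0.3 × 1.5 = 4.3
π = 4.3 / 1.9 = 2.26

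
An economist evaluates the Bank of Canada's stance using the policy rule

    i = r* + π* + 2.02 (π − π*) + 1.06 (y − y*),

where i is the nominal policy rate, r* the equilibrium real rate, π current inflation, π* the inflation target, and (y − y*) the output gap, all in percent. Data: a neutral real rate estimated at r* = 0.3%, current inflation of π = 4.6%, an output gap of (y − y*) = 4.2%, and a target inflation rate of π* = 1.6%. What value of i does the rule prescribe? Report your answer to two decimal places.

12.41%

i = 0.3 + 1.6 + 2.02 × (4.6 − 1.6) + 1.06 × 4.2
   = 0.3 + 1.6 + 6.06 + 4.452 = 12.41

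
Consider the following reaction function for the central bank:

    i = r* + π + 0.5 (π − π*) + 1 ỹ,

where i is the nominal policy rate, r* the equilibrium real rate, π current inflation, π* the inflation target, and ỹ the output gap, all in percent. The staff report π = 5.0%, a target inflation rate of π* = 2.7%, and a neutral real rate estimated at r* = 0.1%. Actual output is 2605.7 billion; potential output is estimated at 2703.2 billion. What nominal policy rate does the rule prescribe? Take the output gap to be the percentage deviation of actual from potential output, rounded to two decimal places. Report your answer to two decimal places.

Output gap = 100 × (2605.7 − 2703.2) / 2703.2 = -3.61%.
i = 0.10 + 5.00 + 0.5 × (5.00 − 2.70) + 1 × (-3.61)
   = 0.10 + 5 + 1.15 − 3.61 = 2.64

2.64%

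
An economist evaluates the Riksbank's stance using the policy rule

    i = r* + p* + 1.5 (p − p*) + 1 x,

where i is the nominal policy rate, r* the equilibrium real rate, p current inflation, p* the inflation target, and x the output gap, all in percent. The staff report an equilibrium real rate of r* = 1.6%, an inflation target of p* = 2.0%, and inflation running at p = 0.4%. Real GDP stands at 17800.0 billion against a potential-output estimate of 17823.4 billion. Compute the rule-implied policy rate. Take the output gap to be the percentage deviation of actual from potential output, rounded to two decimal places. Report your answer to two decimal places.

Output gap = 100 × (17800.0 − 17823.4) / 17823.4 = -0.13%.
i = 1.60 + 2.00 + 1.5 × (0.40 − 2.00) + 1 × (-0.13)
   = 1.60 + 2 − 2.4 − 0.13 = 1.07

1.07%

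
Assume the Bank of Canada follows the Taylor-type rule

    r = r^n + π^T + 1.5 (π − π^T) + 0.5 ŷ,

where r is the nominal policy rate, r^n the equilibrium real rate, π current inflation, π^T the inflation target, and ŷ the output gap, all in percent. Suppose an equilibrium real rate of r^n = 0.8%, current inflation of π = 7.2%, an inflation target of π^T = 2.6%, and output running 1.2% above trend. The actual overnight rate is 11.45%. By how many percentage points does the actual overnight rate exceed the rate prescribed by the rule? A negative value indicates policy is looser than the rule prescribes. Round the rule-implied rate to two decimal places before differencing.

Output 1.2% above potential → ŷ = 1.2.
r = 0.8 + 2.6 + 1.5 × (7.2 − 2.6) + 0.5 × 1.2
   = 0.8 + 2.6 + 6.9 + 0.6 = 10.90
Deviation = 11.45 − 10.90 = 0.55 pp.

0.55 pp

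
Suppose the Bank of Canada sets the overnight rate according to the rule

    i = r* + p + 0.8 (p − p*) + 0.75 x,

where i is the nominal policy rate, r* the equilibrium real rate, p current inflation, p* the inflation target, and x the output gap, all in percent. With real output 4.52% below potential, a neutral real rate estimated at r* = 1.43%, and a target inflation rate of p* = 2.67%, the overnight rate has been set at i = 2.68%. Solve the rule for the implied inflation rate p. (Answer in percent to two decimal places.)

Output 4.52% below potential → x = -4.52.
Collecting p: i = r* + (1 + 0.8) p − 0.8 p* + 0.75 x
1.8 p = 2.68 − 1.43 + 0.8 × 2.67 − 0.75 × (-4.52) = 6.776
p = 6.776 / 1.8 = 3.76

3.76%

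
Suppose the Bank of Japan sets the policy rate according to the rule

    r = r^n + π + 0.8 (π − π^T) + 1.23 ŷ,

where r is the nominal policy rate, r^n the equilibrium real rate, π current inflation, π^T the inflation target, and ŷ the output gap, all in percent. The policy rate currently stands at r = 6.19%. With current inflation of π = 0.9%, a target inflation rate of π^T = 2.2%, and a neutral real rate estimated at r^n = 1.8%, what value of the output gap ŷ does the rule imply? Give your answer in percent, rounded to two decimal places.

3.68%

1.23 ŷ = 6.19 − 1.8 − 0.9 − 0.8 × (0.9 − 2.2) = 4.53
ŷ = 4.53 / 1.23 = 3.68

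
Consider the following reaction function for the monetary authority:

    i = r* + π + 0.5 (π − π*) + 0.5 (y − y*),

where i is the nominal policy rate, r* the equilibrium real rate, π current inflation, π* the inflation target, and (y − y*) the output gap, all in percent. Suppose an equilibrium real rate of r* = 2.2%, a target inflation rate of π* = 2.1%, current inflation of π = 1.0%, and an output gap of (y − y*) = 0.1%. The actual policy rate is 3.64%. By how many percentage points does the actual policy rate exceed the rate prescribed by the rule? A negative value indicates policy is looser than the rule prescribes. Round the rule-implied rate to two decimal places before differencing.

0.94 pp

i = 2.2 + 1.0 + 0.5 × (1.0 − 2.1) + 0.5 × 0.1
   = 2.2 + 1 − 0.55 + 0.05 = 2.70
Deviation = 3.64 − 2.70 = 0.94 pp.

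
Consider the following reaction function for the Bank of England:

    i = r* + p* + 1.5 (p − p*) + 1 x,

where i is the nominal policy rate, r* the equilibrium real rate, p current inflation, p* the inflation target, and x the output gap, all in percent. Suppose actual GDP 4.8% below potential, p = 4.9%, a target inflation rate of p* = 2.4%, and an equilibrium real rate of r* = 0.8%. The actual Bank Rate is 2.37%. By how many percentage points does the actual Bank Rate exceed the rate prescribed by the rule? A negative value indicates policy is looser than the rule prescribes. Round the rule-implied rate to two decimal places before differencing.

Output 4.8% below potential → x = -4.8.
i = 0.8 + 2.4 + 1.5 × (4.9 − 2.4) + 1 × (-4.8)
   = 0.8 + 2.4 + 3.75 − 4.8 = 2.15
Deviation = 2.37 − 2.15 = 0.22 pp.

0.22 pp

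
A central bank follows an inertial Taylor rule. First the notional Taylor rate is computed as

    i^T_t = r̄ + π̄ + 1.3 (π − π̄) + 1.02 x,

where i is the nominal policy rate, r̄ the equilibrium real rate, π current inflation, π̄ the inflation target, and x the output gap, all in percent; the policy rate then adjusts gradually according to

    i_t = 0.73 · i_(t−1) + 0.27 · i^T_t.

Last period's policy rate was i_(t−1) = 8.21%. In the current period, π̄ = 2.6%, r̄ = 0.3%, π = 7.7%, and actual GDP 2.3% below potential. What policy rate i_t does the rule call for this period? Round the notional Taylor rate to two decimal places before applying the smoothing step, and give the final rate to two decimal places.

7.93%

Output 2.3% below potential → x = -2.3.
i^T_t = 0.3 + 2.6 + 1.3 × (7.7 − 2.6) + 1.02 × (-2.3)
   = 0.3 + 2.6 + 6.63 − 2.346 = 7.18
i_t = 0.73 × 8.21 + 0.27 × 7.18 = 5.9933 + 1.9386 = 7.93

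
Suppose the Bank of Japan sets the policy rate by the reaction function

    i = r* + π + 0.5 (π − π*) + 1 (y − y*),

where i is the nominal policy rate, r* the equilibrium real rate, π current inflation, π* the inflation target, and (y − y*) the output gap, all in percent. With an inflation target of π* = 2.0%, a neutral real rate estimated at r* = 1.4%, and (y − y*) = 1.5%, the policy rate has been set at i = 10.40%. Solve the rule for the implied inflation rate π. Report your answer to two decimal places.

5.67%

Collecting π: i = r* + (1 + 0.5) π − 0.5 π* + 1 (y − y*)
1.5 π = 10.40 − 1.4 + 0.5 × 2.0 − 1 × 1.5 = 8.5
π = 8.5 / 1.5 = 5.67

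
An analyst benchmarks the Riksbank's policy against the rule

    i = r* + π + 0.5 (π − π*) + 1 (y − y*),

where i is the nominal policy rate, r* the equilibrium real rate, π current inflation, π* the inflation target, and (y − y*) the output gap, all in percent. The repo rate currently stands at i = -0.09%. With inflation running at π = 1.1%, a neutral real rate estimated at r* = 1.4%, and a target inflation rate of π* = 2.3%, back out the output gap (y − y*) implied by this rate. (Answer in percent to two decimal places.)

1 (y − y*) = -0.09 − 1.4 − 1.1 − 0.5 × (1.1 − 2.3) = -1.99
(y − y*) = -1.99 / 1 = -1.99

-1.99%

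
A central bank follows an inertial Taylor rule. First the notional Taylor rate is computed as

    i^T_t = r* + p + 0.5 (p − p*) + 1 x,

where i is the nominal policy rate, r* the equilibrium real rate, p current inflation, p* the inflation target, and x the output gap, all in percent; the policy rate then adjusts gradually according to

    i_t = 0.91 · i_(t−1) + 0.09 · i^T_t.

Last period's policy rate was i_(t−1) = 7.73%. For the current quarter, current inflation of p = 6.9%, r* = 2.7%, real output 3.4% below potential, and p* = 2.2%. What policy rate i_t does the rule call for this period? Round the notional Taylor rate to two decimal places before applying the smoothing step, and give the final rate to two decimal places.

Output 3.4% below potential → x = -3.4.
i^T_t = 2.7 + 6.9 + 0.5 × (6.9 − 2.2) + 1 × (-3.4)
   = 2.7 + 6.9 + 2.35 − 3.4 = 8.55
i_t = 0.91 × 7.73 + 0.09 × 8.55 = 7.0343 + 0.7695 = 7.80

7.80%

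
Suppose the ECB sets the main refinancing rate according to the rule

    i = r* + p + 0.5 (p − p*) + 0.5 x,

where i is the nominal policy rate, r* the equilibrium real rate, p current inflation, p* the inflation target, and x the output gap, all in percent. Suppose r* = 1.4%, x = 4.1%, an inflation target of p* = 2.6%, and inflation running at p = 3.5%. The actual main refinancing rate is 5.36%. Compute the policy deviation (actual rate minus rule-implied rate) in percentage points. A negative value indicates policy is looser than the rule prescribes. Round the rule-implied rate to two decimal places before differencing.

i = 1.4 + 3.5 + 0.5 × (3.5 − 2.6) + 0.5 × 4.1
   = 1.4 + 3.5 + 0.45 + 2.05 = 7.40
Deviation = 5.36 − 7.40 = -2.04 pp.

-2.04 pp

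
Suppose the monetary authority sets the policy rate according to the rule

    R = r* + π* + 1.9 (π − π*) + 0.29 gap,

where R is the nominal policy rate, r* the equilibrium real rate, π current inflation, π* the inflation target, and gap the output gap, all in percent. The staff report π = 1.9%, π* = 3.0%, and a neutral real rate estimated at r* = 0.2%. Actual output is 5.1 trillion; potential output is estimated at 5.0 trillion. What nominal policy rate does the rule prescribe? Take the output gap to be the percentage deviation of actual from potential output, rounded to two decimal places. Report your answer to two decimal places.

Output gap = 100 × (5.1 − 5.0) / 5.0 = 2.00%.
R = 0.20 + 3.00 + 1.9 × (1.90 − 3.00) + 0.29 × 2.00
   = 0.20 + 3 − 2.09 + 0.58 = 1.69

1.69%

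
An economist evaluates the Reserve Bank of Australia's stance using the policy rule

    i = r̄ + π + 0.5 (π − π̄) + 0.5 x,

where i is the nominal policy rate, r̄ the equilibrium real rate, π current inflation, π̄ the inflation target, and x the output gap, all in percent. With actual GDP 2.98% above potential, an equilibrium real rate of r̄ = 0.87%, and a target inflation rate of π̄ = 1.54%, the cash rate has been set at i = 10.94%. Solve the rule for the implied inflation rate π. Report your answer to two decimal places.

Output 2.98% above potential → x = 2.98.
Collecting π: i = r̄ + (1 + 0.5) π − 0.5 π̄ + 0.5 x
1.5 π = 10.94 − 0.87 + 0.5 × 1.54 − 0.5 × 2.98 = 9.35
π = 9.35 / 1.5 = 6.23

6.23%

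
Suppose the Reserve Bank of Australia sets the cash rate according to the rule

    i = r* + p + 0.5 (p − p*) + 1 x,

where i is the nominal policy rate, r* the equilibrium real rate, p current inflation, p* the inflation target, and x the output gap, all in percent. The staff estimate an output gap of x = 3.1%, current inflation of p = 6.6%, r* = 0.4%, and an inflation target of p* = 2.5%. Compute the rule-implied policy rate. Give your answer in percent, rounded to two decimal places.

i = 0.4 + 6.6 + 0.5 × (6.6 − 2.5) + 1 × 3.1
   = 0.4 + 6.6 + 2.05 + 3.1 = 12.15

12.15%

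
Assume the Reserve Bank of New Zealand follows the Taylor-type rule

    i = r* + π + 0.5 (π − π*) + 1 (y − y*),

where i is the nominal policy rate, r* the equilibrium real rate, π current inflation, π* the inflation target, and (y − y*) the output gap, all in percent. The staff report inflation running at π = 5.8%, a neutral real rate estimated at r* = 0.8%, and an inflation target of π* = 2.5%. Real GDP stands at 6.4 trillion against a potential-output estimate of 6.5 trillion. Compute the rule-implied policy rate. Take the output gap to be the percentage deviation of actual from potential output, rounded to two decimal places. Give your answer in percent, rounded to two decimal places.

Output gap = 100 × (6.4 − 6.5) / 6.5 = -1.54%.
i = 0.80 + 5.80 + 0.5 × (5.80 − 2.50) + 1 × (-1.54)
   = 0.80 + 5.8 + 1.65 − 1.54 = 6.71

6.71%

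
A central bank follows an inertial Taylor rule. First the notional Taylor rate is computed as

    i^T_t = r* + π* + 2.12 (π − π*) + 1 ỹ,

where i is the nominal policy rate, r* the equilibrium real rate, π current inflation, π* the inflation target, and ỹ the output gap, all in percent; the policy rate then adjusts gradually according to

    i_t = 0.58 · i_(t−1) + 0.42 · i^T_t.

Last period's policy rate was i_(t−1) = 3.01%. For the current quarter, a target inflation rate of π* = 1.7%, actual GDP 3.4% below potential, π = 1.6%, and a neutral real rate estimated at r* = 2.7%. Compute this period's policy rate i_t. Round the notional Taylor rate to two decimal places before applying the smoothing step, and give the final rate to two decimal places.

Output 3.4% below potential → ỹ = -3.4.
i^T_t = 2.7 + 1.7 + 2.12 × (1.6 − 1.7) + 1 × (-3.4)
   = 2.7 + 1.7 − 0.212 − 3.4 = 0.79
i_t = 0.58 × 3.01 + 0.42 × 0.79 = 1.7458 + 0.3318 = 2.08

2.08%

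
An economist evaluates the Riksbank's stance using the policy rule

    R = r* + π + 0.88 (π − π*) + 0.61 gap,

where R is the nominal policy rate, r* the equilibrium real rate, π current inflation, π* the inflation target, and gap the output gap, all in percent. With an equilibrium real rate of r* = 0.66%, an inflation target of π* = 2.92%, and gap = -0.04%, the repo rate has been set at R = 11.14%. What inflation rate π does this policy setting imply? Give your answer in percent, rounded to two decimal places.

Collecting π: R = r* + (1 + 0.88) π − 0.88 π* + 0.61 gap
1.88 π = 11.14 − 0.66 + 0.88 × 2.92 − 0.61 × (-0.04) = 13.074
π = 13.074 / 1.88 = 6.95

6.95%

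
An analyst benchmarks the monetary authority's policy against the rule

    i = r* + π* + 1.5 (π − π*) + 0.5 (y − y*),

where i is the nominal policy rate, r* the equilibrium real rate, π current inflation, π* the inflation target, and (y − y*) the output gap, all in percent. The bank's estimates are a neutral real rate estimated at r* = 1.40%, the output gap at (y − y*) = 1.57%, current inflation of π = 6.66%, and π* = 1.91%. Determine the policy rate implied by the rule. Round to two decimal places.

11.22%

i = 1.40 + 1.91 + 1.5 × (6.66 − 1.91) + 0.5 × 1.57
   = 1.40 + 1.91 + 7.125 + 0.785 = 11.22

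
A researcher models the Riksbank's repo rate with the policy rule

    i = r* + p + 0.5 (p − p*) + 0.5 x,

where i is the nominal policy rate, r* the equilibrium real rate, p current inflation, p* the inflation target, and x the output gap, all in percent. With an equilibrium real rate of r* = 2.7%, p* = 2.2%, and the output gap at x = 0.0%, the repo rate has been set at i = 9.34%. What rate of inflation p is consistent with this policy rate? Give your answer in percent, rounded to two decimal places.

Collecting p: i = r* + (1 + 0.5) p − 0.5 p* + 0.5 x
1.5 p = 9.34 − 2.7 + 0.5 × 2.2 − 0.5 × 0.0 = 7.74
p = 7.74 / 1.5 = 5.16

5.16%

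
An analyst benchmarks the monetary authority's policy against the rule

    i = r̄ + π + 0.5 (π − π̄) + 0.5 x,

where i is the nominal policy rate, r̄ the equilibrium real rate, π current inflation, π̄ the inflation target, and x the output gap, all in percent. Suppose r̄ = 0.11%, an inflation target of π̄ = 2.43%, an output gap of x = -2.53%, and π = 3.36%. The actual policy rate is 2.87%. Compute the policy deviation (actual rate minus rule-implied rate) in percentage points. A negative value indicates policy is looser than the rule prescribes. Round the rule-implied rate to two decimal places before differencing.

i = 0.11 + 3.36 + 0.5 × (3.36 − 2.43) + 0.5 × (-2.53)
   = 0.11 + 3.36 + 0.465 − 1.265 = 2.67
Deviation = 2.87 − 2.67 = 0.20 pp.

0.20 pp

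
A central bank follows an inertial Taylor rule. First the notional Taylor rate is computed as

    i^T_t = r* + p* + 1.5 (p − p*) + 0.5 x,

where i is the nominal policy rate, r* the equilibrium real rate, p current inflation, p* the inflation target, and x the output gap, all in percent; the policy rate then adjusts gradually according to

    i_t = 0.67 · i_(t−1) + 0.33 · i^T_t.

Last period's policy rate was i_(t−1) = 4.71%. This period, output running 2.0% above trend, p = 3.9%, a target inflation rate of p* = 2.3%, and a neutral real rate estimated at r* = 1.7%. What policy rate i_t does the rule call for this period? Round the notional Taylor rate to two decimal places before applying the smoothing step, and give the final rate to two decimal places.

5.60%

Output 2.0% above potential → x = 2.0.
i^T_t = 1.7 + 2.3 + 1.5 × (3.9 − 2.3) + 0.5 × 2.0
   = 1.7 + 2.3 + 2.4 + 1 = 7.40
i_t = 0.67 × 4.71 + 0.33 × 7.40 = 3.1557 + 2.442 = 5.60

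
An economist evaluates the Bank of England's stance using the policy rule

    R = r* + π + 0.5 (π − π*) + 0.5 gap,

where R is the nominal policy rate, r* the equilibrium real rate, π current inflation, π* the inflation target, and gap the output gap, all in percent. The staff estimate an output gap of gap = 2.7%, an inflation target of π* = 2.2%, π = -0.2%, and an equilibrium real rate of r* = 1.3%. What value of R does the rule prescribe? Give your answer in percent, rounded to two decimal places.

R = 1.3 + (-0.2) + 0.5 × (-0.2 − 2.2) + 0.5 × 2.7
   = 1.3 − 0.2 − 1.2 + 1.35 = 1.25

1.25%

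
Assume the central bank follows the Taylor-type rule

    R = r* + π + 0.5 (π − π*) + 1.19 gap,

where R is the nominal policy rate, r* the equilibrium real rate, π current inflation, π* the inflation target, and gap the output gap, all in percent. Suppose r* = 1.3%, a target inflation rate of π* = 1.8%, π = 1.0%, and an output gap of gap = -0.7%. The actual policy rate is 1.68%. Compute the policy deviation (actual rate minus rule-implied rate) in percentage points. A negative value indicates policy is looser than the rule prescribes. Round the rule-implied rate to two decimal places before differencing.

R = 1.3 + 1.0 + 0.5 × (1.0 − 1.8) + 1.19 × (-0.7)
   = 1.3 + 1 − 0.4 − 0.833 = 1.07
Deviation = 1.68 − 1.07 = 0.61 pp.

0.61 pp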